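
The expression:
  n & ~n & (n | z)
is never true.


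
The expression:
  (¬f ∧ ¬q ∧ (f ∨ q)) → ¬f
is always true.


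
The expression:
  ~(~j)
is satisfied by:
  {j: True}


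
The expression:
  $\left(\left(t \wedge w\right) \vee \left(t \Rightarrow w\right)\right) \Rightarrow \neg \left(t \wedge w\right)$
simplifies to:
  $\neg t \vee \neg w$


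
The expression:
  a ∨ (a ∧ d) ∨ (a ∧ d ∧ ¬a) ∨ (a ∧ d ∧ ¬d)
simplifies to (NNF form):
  a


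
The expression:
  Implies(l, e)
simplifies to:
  e | ~l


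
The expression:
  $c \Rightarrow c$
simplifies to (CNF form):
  $\text{True}$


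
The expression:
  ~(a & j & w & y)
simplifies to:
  ~a | ~j | ~w | ~y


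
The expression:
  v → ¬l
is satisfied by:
  {l: False, v: False}
  {v: True, l: False}
  {l: True, v: False}


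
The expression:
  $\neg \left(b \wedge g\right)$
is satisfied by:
  {g: False, b: False}
  {b: True, g: False}
  {g: True, b: False}


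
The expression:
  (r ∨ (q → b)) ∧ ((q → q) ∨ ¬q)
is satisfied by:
  {r: True, b: True, q: False}
  {r: True, q: False, b: False}
  {b: True, q: False, r: False}
  {b: False, q: False, r: False}
  {r: True, b: True, q: True}
  {r: True, q: True, b: False}
  {b: True, q: True, r: False}


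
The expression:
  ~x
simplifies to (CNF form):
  ~x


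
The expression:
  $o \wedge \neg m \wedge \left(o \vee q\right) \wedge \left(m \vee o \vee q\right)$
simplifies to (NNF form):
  $o \wedge \neg m$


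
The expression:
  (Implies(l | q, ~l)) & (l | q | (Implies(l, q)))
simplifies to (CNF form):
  ~l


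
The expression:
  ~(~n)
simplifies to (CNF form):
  n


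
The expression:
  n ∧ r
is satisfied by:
  {r: True, n: True}


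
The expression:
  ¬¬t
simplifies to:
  t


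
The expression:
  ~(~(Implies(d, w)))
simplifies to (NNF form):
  w | ~d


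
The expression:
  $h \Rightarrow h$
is always true.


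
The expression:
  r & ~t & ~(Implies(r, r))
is never true.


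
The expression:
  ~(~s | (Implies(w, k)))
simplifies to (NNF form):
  s & w & ~k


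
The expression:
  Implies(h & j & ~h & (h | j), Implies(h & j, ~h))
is always true.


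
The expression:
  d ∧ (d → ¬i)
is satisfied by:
  {d: True, i: False}


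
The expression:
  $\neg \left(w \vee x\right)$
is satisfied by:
  {x: False, w: False}


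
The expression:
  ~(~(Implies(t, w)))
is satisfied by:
  {w: True, t: False}
  {t: False, w: False}
  {t: True, w: True}


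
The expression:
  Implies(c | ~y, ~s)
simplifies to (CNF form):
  (y | ~s) & (~c | ~s)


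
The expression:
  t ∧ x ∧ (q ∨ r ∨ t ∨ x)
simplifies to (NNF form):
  t ∧ x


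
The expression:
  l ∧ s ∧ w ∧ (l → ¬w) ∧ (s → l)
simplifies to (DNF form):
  False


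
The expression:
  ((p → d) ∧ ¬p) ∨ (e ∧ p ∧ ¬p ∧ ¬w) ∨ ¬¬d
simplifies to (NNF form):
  d ∨ ¬p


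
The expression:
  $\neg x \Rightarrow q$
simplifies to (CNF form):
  $q \vee x$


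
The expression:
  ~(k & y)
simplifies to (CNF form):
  ~k | ~y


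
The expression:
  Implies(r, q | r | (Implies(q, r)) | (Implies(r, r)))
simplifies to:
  True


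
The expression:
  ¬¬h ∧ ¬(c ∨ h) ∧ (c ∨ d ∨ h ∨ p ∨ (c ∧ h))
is never true.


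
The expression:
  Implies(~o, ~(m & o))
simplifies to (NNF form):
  True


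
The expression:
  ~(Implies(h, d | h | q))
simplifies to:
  False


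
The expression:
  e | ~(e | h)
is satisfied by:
  {e: True, h: False}
  {h: False, e: False}
  {h: True, e: True}


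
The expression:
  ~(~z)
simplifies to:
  z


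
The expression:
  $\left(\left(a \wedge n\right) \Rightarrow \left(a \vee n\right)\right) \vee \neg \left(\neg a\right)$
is always true.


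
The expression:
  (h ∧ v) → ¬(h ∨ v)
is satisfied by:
  {h: False, v: False}
  {v: True, h: False}
  {h: True, v: False}


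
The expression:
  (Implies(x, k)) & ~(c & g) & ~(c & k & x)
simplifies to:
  (k & ~c) | (~c & ~x) | (~g & ~x)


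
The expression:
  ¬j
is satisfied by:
  {j: False}


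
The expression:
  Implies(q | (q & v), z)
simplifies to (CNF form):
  z | ~q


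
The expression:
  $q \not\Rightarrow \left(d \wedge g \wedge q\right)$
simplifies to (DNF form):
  $\left(q \wedge \neg d\right) \vee \left(q \wedge \neg g\right)$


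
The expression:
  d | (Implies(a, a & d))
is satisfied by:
  {d: True, a: False}
  {a: False, d: False}
  {a: True, d: True}


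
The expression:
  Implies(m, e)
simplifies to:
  e | ~m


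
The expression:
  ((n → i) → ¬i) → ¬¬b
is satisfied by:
  {i: True, b: True}
  {i: True, b: False}
  {b: True, i: False}


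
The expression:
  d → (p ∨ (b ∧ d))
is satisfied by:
  {b: True, p: True, d: False}
  {b: True, p: False, d: False}
  {p: True, b: False, d: False}
  {b: False, p: False, d: False}
  {b: True, d: True, p: True}
  {b: True, d: True, p: False}
  {d: True, p: True, b: False}


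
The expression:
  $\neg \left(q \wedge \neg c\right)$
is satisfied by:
  {c: True, q: False}
  {q: False, c: False}
  {q: True, c: True}


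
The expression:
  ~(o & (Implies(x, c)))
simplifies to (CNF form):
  (x | ~o) & (~c | ~o)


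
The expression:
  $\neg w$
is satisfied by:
  {w: False}


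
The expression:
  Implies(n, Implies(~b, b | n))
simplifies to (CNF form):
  True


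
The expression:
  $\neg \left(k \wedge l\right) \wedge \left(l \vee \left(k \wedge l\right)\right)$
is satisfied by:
  {l: True, k: False}


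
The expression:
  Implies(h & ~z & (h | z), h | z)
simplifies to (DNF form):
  True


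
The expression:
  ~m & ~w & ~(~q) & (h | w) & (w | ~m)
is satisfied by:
  {h: True, q: True, w: False, m: False}


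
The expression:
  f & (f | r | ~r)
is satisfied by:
  {f: True}


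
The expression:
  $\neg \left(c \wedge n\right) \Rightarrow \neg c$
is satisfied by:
  {n: True, c: False}
  {c: False, n: False}
  {c: True, n: True}


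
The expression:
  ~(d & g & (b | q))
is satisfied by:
  {q: False, g: False, d: False, b: False}
  {b: True, q: False, g: False, d: False}
  {q: True, b: False, g: False, d: False}
  {b: True, q: True, g: False, d: False}
  {d: True, b: False, q: False, g: False}
  {b: True, d: True, q: False, g: False}
  {d: True, q: True, b: False, g: False}
  {b: True, d: True, q: True, g: False}
  {g: True, d: False, q: False, b: False}
  {g: True, b: True, d: False, q: False}
  {g: True, q: True, d: False, b: False}
  {b: True, g: True, q: True, d: False}
  {g: True, d: True, b: False, q: False}


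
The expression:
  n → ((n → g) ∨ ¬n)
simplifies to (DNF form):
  g ∨ ¬n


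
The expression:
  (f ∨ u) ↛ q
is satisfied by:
  {u: True, f: True, q: False}
  {u: True, q: False, f: False}
  {f: True, q: False, u: False}


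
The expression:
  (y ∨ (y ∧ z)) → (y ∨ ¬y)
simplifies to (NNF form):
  True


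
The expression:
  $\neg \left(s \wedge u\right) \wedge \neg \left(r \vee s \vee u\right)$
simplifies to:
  $\neg r \wedge \neg s \wedge \neg u$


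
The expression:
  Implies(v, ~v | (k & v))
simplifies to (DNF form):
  k | ~v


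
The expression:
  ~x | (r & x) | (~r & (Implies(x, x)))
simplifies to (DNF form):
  True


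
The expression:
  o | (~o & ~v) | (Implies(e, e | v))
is always true.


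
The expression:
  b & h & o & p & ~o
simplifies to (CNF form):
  False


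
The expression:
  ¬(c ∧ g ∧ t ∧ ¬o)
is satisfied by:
  {o: True, g: False, c: False, t: False}
  {o: False, g: False, c: False, t: False}
  {o: True, t: True, g: False, c: False}
  {t: True, o: False, g: False, c: False}
  {o: True, c: True, t: False, g: False}
  {c: True, t: False, g: False, o: False}
  {o: True, t: True, c: True, g: False}
  {t: True, c: True, o: False, g: False}
  {o: True, g: True, t: False, c: False}
  {g: True, t: False, c: False, o: False}
  {o: True, t: True, g: True, c: False}
  {t: True, g: True, o: False, c: False}
  {o: True, c: True, g: True, t: False}
  {c: True, g: True, t: False, o: False}
  {o: True, t: True, c: True, g: True}


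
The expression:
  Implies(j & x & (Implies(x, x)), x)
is always true.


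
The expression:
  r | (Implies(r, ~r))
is always true.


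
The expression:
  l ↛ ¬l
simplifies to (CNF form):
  l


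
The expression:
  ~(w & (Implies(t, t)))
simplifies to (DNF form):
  ~w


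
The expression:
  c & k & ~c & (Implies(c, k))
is never true.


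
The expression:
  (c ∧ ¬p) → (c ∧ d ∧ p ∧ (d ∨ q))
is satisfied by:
  {p: True, c: False}
  {c: False, p: False}
  {c: True, p: True}


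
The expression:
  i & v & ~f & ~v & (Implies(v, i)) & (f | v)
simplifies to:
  False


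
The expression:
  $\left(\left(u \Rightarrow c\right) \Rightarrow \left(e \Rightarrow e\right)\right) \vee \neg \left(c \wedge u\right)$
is always true.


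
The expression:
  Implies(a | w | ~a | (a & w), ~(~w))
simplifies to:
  w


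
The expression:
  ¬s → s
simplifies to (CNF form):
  s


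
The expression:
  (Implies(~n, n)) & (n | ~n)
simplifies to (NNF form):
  n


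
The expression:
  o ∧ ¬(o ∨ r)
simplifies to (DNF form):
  False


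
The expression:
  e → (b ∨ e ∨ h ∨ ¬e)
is always true.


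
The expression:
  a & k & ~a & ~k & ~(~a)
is never true.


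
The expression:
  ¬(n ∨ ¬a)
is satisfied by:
  {a: True, n: False}


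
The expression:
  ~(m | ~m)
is never true.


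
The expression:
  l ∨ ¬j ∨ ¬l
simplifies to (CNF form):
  True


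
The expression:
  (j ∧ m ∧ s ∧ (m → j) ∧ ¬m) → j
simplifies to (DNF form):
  True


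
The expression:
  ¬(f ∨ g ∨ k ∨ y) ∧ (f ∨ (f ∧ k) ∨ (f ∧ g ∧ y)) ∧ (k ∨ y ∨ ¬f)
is never true.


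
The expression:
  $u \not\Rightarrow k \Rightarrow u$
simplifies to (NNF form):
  $\text{True}$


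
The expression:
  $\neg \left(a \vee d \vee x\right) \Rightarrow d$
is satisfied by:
  {a: True, x: True, d: True}
  {a: True, x: True, d: False}
  {a: True, d: True, x: False}
  {a: True, d: False, x: False}
  {x: True, d: True, a: False}
  {x: True, d: False, a: False}
  {d: True, x: False, a: False}


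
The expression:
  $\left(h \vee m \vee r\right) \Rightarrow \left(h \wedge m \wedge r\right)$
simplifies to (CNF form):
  $\left(h \vee \neg r\right) \wedge \left(m \vee \neg h\right) \wedge \left(r \vee \neg m\right)$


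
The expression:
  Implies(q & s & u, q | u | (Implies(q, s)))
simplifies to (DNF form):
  True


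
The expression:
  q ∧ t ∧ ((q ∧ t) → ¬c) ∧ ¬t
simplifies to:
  False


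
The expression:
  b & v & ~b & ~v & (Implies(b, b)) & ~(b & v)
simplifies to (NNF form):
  False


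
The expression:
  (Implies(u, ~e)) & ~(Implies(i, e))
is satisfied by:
  {i: True, e: False}


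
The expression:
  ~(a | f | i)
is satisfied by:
  {i: False, f: False, a: False}


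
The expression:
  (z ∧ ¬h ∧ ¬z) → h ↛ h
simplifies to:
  True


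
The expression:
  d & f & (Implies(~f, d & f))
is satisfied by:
  {d: True, f: True}


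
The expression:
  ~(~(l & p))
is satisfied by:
  {p: True, l: True}


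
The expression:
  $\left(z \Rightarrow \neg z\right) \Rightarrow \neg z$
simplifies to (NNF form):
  $\text{True}$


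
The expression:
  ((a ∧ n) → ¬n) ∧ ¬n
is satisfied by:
  {n: False}


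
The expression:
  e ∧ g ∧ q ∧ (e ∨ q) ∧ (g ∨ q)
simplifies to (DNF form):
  e ∧ g ∧ q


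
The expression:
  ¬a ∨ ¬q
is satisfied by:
  {q: False, a: False}
  {a: True, q: False}
  {q: True, a: False}


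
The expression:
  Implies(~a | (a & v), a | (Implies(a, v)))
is always true.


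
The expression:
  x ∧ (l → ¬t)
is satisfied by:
  {x: True, l: False, t: False}
  {t: True, x: True, l: False}
  {l: True, x: True, t: False}


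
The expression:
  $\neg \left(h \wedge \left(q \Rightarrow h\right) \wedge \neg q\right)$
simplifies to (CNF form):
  $q \vee \neg h$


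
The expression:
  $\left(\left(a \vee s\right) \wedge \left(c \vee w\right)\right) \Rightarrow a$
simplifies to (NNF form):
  $a \vee \left(\neg c \wedge \neg w\right) \vee \neg s$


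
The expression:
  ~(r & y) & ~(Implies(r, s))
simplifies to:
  r & ~s & ~y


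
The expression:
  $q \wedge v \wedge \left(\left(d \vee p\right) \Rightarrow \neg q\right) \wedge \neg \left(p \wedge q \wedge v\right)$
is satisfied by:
  {q: True, v: True, d: False, p: False}


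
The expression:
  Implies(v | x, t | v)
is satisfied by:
  {t: True, v: True, x: False}
  {t: True, v: False, x: False}
  {v: True, t: False, x: False}
  {t: False, v: False, x: False}
  {x: True, t: True, v: True}
  {x: True, t: True, v: False}
  {x: True, v: True, t: False}


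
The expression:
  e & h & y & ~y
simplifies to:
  False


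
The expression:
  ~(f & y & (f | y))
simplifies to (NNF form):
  ~f | ~y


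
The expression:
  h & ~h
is never true.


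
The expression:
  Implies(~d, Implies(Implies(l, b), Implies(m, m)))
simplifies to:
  True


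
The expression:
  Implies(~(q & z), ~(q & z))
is always true.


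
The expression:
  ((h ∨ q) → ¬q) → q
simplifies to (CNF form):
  q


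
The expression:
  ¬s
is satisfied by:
  {s: False}


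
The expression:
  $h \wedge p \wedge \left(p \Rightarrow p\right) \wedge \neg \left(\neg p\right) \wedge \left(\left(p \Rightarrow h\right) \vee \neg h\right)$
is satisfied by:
  {h: True, p: True}


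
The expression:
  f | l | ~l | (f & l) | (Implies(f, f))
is always true.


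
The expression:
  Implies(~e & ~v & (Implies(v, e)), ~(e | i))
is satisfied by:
  {v: True, e: True, i: False}
  {v: True, e: False, i: False}
  {e: True, v: False, i: False}
  {v: False, e: False, i: False}
  {i: True, v: True, e: True}
  {i: True, v: True, e: False}
  {i: True, e: True, v: False}


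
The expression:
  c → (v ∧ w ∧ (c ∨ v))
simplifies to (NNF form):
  (v ∧ w) ∨ ¬c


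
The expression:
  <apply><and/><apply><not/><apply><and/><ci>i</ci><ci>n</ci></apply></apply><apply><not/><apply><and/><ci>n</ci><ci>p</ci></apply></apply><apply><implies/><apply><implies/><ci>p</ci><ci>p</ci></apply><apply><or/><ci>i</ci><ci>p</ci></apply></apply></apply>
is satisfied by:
  {i: True, p: True, n: False}
  {i: True, n: False, p: False}
  {p: True, n: False, i: False}


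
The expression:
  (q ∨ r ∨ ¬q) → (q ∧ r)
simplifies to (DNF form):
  q ∧ r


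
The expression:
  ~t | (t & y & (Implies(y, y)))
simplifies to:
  y | ~t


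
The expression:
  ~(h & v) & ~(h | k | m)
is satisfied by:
  {h: False, k: False, m: False}


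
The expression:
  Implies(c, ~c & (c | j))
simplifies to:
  ~c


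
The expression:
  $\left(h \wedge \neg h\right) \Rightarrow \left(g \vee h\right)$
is always true.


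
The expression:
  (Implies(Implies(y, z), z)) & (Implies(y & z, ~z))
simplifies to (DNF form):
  (y & ~z) | (z & ~y)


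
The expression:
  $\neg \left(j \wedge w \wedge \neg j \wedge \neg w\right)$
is always true.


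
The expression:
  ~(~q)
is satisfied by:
  {q: True}


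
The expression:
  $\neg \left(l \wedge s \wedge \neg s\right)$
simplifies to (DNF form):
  $\text{True}$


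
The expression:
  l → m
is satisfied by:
  {m: True, l: False}
  {l: False, m: False}
  {l: True, m: True}


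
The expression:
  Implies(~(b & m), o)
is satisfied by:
  {o: True, m: True, b: True}
  {o: True, m: True, b: False}
  {o: True, b: True, m: False}
  {o: True, b: False, m: False}
  {m: True, b: True, o: False}


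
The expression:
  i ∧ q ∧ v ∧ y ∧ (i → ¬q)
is never true.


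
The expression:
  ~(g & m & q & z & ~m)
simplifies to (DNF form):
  True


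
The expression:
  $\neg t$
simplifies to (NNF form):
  $\neg t$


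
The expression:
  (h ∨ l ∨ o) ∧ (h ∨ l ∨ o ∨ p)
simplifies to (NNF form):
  h ∨ l ∨ o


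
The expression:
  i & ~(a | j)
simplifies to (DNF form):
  i & ~a & ~j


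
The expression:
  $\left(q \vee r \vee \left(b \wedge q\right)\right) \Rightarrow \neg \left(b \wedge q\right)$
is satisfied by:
  {q: False, b: False}
  {b: True, q: False}
  {q: True, b: False}


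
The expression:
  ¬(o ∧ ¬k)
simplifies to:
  k ∨ ¬o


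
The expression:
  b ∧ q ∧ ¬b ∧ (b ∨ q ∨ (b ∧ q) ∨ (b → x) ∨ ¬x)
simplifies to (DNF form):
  False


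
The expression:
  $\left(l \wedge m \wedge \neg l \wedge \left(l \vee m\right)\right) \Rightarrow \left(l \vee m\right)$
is always true.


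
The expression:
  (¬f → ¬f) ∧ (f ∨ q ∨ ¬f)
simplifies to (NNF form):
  True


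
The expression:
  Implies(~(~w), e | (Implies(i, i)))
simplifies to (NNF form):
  True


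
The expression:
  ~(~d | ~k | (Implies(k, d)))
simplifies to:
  False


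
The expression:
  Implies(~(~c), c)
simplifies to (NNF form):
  True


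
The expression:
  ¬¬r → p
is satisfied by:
  {p: True, r: False}
  {r: False, p: False}
  {r: True, p: True}


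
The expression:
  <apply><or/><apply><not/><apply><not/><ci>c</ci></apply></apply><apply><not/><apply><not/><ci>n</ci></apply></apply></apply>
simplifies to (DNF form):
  <apply><or/><ci>c</ci><ci>n</ci></apply>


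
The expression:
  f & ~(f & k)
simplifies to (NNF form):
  f & ~k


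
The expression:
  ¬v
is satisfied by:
  {v: False}


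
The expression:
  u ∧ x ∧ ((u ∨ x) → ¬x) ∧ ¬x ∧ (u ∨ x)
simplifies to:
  False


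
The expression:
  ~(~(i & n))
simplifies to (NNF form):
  i & n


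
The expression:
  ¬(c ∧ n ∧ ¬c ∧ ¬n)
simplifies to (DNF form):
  True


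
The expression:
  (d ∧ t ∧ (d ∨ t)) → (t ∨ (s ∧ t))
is always true.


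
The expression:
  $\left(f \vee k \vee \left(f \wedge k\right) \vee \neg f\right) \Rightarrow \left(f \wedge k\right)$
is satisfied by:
  {f: True, k: True}


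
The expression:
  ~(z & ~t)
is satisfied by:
  {t: True, z: False}
  {z: False, t: False}
  {z: True, t: True}


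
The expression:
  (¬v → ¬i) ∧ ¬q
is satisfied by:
  {v: True, q: False, i: False}
  {q: False, i: False, v: False}
  {i: True, v: True, q: False}


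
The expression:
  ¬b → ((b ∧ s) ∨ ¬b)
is always true.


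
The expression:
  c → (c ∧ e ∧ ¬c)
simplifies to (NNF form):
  ¬c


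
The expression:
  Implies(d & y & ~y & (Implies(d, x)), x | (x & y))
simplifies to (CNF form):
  True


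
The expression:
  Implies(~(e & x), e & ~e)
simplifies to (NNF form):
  e & x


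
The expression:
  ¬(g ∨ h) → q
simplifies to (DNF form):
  g ∨ h ∨ q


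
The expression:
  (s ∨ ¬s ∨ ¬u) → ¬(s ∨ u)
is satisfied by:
  {u: False, s: False}


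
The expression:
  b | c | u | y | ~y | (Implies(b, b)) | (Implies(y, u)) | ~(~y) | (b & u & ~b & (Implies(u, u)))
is always true.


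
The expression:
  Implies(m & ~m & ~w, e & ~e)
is always true.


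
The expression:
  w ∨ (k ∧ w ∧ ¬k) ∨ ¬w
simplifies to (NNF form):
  True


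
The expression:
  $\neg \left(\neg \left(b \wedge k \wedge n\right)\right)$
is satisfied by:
  {b: True, n: True, k: True}


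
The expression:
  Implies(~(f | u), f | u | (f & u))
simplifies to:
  f | u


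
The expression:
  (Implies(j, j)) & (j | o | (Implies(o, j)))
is always true.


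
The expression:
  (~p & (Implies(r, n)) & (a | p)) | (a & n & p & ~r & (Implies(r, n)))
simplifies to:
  a & (n | ~p) & (n | ~r) & (~p | ~r)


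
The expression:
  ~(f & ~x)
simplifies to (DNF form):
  x | ~f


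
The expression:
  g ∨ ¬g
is always true.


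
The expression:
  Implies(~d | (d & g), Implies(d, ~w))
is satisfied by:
  {w: False, d: False, g: False}
  {g: True, w: False, d: False}
  {d: True, w: False, g: False}
  {g: True, d: True, w: False}
  {w: True, g: False, d: False}
  {g: True, w: True, d: False}
  {d: True, w: True, g: False}


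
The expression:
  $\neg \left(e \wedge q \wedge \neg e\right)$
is always true.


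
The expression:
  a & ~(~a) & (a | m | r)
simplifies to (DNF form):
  a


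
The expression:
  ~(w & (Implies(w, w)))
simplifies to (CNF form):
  ~w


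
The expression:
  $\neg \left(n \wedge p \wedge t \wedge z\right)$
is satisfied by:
  {p: False, t: False, z: False, n: False}
  {n: True, p: False, t: False, z: False}
  {z: True, p: False, t: False, n: False}
  {n: True, z: True, p: False, t: False}
  {t: True, n: False, p: False, z: False}
  {n: True, t: True, p: False, z: False}
  {z: True, t: True, n: False, p: False}
  {n: True, z: True, t: True, p: False}
  {p: True, z: False, t: False, n: False}
  {n: True, p: True, z: False, t: False}
  {z: True, p: True, n: False, t: False}
  {n: True, z: True, p: True, t: False}
  {t: True, p: True, z: False, n: False}
  {n: True, t: True, p: True, z: False}
  {z: True, t: True, p: True, n: False}


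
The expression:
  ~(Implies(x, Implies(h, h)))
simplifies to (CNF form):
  False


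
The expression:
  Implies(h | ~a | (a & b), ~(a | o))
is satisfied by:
  {b: False, h: False, a: False, o: False}
  {h: True, o: False, b: False, a: False}
  {b: True, o: False, h: False, a: False}
  {h: True, b: True, o: False, a: False}
  {a: True, o: False, b: False, h: False}
  {a: True, o: True, b: False, h: False}


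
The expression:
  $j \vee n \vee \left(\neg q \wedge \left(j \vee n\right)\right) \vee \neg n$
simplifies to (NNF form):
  $\text{True}$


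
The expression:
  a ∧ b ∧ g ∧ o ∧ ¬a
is never true.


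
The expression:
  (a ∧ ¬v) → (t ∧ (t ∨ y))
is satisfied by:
  {t: True, v: True, a: False}
  {t: True, v: False, a: False}
  {v: True, t: False, a: False}
  {t: False, v: False, a: False}
  {a: True, t: True, v: True}
  {a: True, t: True, v: False}
  {a: True, v: True, t: False}


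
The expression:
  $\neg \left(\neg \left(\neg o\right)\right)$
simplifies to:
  $\neg o$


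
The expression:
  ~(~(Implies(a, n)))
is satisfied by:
  {n: True, a: False}
  {a: False, n: False}
  {a: True, n: True}


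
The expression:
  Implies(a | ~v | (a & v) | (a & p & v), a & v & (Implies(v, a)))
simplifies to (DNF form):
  v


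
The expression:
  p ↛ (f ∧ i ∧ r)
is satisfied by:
  {p: True, i: False, r: False, f: False}
  {p: True, f: True, i: False, r: False}
  {p: True, r: True, i: False, f: False}
  {p: True, f: True, r: True, i: False}
  {p: True, i: True, r: False, f: False}
  {p: True, f: True, i: True, r: False}
  {p: True, r: True, i: True, f: False}


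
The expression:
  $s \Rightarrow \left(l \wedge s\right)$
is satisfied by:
  {l: True, s: False}
  {s: False, l: False}
  {s: True, l: True}


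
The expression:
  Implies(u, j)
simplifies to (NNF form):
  j | ~u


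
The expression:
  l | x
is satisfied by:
  {x: True, l: True}
  {x: True, l: False}
  {l: True, x: False}


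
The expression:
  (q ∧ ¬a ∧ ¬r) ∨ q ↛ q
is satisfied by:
  {q: True, r: False, a: False}


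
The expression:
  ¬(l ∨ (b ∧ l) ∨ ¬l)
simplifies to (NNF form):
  False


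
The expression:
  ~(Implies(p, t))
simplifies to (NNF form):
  p & ~t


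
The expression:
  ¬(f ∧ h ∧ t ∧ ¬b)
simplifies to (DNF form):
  b ∨ ¬f ∨ ¬h ∨ ¬t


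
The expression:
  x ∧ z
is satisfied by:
  {z: True, x: True}


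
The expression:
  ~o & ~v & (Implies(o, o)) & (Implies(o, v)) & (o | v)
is never true.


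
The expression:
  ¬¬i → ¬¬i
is always true.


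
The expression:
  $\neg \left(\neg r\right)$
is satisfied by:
  {r: True}


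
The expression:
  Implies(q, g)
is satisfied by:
  {g: True, q: False}
  {q: False, g: False}
  {q: True, g: True}


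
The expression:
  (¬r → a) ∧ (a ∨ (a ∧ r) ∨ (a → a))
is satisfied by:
  {r: True, a: True}
  {r: True, a: False}
  {a: True, r: False}


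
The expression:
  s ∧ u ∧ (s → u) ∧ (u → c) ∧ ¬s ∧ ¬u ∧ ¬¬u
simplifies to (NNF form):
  False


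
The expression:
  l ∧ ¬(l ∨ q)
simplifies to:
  False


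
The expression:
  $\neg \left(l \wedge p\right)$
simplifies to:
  $\neg l \vee \neg p$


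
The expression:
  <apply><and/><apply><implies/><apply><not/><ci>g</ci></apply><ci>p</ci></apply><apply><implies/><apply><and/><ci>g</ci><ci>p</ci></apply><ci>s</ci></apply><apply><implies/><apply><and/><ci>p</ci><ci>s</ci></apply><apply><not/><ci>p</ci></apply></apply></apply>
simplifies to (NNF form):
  <apply><and/><apply><or/><ci>g</ci><ci>p</ci></apply><apply><or/><ci>g</ci><apply><not/><ci>s</ci></apply></apply><apply><or/><apply><not/><ci>g</ci></apply><apply><not/><ci>p</ci></apply></apply></apply>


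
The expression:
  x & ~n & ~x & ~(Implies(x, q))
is never true.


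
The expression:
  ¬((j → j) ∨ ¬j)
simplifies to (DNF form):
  False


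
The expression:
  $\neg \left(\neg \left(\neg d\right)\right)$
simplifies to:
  $\neg d$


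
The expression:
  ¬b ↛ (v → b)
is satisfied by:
  {v: True, b: False}


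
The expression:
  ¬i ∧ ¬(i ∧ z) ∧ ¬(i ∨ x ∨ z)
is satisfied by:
  {x: False, i: False, z: False}


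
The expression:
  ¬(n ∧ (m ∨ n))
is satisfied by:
  {n: False}


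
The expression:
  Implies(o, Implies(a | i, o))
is always true.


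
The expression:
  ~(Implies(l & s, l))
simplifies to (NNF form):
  False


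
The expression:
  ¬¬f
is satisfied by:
  {f: True}


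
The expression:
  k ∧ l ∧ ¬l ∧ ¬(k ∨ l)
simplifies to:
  False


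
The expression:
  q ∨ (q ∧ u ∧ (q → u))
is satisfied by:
  {q: True}


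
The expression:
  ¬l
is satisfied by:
  {l: False}


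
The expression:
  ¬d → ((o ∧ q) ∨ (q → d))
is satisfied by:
  {d: True, o: True, q: False}
  {d: True, q: False, o: False}
  {o: True, q: False, d: False}
  {o: False, q: False, d: False}
  {d: True, o: True, q: True}
  {d: True, q: True, o: False}
  {o: True, q: True, d: False}


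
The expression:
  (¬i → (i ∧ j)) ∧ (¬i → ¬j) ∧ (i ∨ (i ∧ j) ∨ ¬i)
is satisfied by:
  {i: True}


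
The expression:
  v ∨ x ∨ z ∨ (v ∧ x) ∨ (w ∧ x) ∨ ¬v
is always true.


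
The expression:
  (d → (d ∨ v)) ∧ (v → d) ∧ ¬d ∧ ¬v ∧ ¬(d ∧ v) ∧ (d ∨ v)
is never true.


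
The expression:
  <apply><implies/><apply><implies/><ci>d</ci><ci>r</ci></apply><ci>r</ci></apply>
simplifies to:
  <apply><or/><ci>d</ci><ci>r</ci></apply>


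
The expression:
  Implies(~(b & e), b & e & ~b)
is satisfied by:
  {e: True, b: True}


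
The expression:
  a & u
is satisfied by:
  {a: True, u: True}


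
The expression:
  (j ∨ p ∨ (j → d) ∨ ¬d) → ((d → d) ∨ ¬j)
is always true.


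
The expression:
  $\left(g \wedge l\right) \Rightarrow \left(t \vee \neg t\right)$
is always true.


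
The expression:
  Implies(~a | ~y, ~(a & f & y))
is always true.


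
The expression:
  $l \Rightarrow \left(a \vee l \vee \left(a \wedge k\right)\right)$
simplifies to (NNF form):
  $\text{True}$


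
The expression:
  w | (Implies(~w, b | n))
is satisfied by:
  {n: True, b: True, w: True}
  {n: True, b: True, w: False}
  {n: True, w: True, b: False}
  {n: True, w: False, b: False}
  {b: True, w: True, n: False}
  {b: True, w: False, n: False}
  {w: True, b: False, n: False}


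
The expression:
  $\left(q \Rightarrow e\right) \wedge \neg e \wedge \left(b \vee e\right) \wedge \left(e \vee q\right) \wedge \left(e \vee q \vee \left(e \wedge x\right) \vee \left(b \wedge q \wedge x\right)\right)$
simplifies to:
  $\text{False}$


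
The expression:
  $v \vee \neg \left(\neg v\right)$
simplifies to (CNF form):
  $v$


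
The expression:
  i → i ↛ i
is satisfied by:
  {i: False}


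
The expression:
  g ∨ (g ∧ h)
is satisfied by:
  {g: True}


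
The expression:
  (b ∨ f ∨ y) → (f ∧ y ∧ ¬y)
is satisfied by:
  {y: False, f: False, b: False}


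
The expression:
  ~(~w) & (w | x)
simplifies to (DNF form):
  w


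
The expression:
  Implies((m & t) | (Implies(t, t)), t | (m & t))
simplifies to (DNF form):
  t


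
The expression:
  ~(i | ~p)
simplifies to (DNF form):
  p & ~i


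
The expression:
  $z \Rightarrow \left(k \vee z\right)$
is always true.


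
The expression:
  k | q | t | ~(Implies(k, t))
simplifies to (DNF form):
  k | q | t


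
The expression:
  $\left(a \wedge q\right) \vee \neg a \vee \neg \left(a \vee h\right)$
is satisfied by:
  {q: True, a: False}
  {a: False, q: False}
  {a: True, q: True}


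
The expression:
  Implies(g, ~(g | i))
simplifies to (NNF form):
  ~g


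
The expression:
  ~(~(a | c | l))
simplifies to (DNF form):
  a | c | l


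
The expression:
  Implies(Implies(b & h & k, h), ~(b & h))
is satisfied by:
  {h: False, b: False}
  {b: True, h: False}
  {h: True, b: False}


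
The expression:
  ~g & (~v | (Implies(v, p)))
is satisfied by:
  {p: True, g: False, v: False}
  {g: False, v: False, p: False}
  {p: True, v: True, g: False}


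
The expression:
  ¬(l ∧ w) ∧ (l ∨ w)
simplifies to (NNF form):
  (l ∧ ¬w) ∨ (w ∧ ¬l)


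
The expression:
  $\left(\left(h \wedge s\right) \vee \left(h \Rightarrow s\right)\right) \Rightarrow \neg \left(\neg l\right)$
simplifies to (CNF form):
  $\left(h \vee l\right) \wedge \left(l \vee \neg s\right)$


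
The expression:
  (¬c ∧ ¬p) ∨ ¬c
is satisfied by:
  {c: False}


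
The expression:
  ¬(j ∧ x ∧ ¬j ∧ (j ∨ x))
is always true.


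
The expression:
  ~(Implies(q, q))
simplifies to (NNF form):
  False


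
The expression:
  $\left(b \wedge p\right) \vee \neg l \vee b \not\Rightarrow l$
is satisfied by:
  {p: True, b: True, l: False}
  {p: True, b: False, l: False}
  {b: True, p: False, l: False}
  {p: False, b: False, l: False}
  {p: True, l: True, b: True}


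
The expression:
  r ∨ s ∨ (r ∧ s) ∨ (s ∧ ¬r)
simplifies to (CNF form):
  r ∨ s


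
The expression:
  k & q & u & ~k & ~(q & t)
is never true.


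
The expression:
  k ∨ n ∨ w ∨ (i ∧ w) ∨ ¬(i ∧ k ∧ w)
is always true.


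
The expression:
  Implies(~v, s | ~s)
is always true.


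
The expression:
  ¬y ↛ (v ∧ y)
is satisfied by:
  {y: False}


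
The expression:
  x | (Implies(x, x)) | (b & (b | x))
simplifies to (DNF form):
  True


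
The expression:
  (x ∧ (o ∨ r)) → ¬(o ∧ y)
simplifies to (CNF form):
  ¬o ∨ ¬x ∨ ¬y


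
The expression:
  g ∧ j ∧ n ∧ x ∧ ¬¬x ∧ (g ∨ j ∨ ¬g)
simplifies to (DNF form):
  g ∧ j ∧ n ∧ x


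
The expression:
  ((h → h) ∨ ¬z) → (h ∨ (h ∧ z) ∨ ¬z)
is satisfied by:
  {h: True, z: False}
  {z: False, h: False}
  {z: True, h: True}


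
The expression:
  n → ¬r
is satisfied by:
  {n: False, r: False}
  {r: True, n: False}
  {n: True, r: False}


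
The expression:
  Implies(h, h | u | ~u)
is always true.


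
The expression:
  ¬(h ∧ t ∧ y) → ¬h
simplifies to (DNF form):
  (t ∧ y) ∨ ¬h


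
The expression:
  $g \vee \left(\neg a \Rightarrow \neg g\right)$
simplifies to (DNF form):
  $\text{True}$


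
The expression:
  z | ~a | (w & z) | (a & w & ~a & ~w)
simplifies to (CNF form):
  z | ~a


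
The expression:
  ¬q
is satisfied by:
  {q: False}


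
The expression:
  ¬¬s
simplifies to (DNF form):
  s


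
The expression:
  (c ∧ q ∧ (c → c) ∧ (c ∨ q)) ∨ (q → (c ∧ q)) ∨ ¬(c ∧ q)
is always true.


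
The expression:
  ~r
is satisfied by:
  {r: False}


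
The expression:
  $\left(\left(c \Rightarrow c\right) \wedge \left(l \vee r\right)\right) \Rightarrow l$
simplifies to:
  $l \vee \neg r$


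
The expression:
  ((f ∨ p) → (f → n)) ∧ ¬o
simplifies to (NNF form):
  ¬o ∧ (n ∨ ¬f)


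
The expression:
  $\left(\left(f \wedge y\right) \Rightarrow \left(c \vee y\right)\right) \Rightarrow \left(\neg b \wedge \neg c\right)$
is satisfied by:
  {b: False, c: False}


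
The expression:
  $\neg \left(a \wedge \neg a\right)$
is always true.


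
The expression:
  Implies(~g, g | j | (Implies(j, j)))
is always true.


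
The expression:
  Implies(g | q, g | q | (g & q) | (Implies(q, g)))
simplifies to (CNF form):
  True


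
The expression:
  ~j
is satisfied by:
  {j: False}


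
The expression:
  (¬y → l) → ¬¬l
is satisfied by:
  {l: True, y: False}
  {y: False, l: False}
  {y: True, l: True}


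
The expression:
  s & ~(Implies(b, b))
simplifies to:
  False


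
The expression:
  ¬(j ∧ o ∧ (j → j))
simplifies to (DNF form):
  ¬j ∨ ¬o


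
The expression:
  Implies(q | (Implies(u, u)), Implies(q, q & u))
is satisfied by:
  {u: True, q: False}
  {q: False, u: False}
  {q: True, u: True}


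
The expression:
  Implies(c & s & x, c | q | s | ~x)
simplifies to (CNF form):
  True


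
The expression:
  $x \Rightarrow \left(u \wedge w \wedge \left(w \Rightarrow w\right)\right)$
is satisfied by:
  {u: True, w: True, x: False}
  {u: True, w: False, x: False}
  {w: True, u: False, x: False}
  {u: False, w: False, x: False}
  {x: True, u: True, w: True}


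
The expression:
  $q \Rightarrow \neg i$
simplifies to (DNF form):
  $\neg i \vee \neg q$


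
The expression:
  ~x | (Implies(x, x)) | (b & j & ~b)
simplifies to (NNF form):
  True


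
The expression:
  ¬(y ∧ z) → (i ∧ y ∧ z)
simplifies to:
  y ∧ z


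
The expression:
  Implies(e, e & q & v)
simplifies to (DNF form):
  ~e | (q & v)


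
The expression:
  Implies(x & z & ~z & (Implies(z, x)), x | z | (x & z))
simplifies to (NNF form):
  True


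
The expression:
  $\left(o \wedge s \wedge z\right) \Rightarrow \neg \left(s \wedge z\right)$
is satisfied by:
  {s: False, z: False, o: False}
  {o: True, s: False, z: False}
  {z: True, s: False, o: False}
  {o: True, z: True, s: False}
  {s: True, o: False, z: False}
  {o: True, s: True, z: False}
  {z: True, s: True, o: False}


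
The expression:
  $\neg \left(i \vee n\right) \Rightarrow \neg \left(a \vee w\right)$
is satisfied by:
  {i: True, n: True, a: False, w: False}
  {i: True, n: True, w: True, a: False}
  {i: True, n: True, a: True, w: False}
  {i: True, n: True, w: True, a: True}
  {i: True, a: False, w: False, n: False}
  {i: True, w: True, a: False, n: False}
  {i: True, a: True, w: False, n: False}
  {i: True, w: True, a: True, n: False}
  {n: True, a: False, w: False, i: False}
  {w: True, n: True, a: False, i: False}
  {n: True, a: True, w: False, i: False}
  {w: True, n: True, a: True, i: False}
  {n: False, a: False, w: False, i: False}


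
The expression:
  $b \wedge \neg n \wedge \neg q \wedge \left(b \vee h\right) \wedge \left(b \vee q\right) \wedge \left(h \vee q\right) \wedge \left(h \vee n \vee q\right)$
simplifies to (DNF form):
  $b \wedge h \wedge \neg n \wedge \neg q$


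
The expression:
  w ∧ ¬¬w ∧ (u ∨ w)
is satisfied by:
  {w: True}


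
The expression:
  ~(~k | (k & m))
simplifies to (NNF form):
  k & ~m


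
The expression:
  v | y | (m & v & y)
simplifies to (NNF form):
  v | y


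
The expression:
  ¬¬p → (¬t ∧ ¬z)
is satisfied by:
  {t: False, p: False, z: False}
  {z: True, t: False, p: False}
  {t: True, z: False, p: False}
  {z: True, t: True, p: False}
  {p: True, z: False, t: False}


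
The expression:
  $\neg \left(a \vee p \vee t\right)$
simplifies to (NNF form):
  $\neg a \wedge \neg p \wedge \neg t$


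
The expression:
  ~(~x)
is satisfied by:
  {x: True}


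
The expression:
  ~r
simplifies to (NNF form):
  ~r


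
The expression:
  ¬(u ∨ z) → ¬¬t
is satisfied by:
  {t: True, z: True, u: True}
  {t: True, z: True, u: False}
  {t: True, u: True, z: False}
  {t: True, u: False, z: False}
  {z: True, u: True, t: False}
  {z: True, u: False, t: False}
  {u: True, z: False, t: False}


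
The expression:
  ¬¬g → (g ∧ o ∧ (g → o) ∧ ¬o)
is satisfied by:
  {g: False}


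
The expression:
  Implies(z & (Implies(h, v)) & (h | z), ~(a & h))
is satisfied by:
  {h: False, v: False, z: False, a: False}
  {a: True, h: False, v: False, z: False}
  {z: True, h: False, v: False, a: False}
  {a: True, z: True, h: False, v: False}
  {v: True, a: False, h: False, z: False}
  {a: True, v: True, h: False, z: False}
  {z: True, v: True, a: False, h: False}
  {a: True, z: True, v: True, h: False}
  {h: True, z: False, v: False, a: False}
  {a: True, h: True, z: False, v: False}
  {z: True, h: True, a: False, v: False}
  {a: True, z: True, h: True, v: False}
  {v: True, h: True, z: False, a: False}
  {a: True, v: True, h: True, z: False}
  {z: True, v: True, h: True, a: False}


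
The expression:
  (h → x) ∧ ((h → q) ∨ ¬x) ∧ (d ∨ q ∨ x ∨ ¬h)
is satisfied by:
  {x: True, q: True, h: False}
  {x: True, q: False, h: False}
  {q: True, x: False, h: False}
  {x: False, q: False, h: False}
  {x: True, h: True, q: True}


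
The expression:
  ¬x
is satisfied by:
  {x: False}


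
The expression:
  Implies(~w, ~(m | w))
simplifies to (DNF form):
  w | ~m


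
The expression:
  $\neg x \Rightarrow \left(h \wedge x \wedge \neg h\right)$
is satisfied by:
  {x: True}


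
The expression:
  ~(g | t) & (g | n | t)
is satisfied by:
  {n: True, g: False, t: False}


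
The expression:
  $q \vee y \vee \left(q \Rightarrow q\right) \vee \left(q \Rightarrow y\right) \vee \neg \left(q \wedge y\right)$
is always true.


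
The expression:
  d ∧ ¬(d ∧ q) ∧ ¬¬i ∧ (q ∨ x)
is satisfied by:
  {i: True, d: True, x: True, q: False}


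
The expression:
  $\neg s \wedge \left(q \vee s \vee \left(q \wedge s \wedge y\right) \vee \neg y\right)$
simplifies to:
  $\neg s \wedge \left(q \vee \neg y\right)$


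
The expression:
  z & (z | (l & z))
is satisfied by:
  {z: True}


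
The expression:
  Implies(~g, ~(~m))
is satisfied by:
  {m: True, g: True}
  {m: True, g: False}
  {g: True, m: False}


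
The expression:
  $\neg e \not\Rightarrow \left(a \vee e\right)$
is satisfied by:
  {e: False, a: False}


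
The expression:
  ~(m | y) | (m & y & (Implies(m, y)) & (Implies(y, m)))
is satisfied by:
  {m: False, y: False}
  {y: True, m: True}


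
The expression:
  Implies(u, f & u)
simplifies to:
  f | ~u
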